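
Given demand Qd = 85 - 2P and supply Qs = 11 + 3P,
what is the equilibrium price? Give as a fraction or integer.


At equilibrium, Qd = Qs.
85 - 2P = 11 + 3P
85 - 11 = 2P + 3P
74 = 5P
P* = 74/5 = 74/5

74/5


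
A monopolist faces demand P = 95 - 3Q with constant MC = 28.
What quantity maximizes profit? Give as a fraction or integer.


TR = P*Q = (95 - 3Q)Q = 95Q - 3Q^2
MR = dTR/dQ = 95 - 6Q
Set MR = MC:
95 - 6Q = 28
67 = 6Q
Q* = 67/6 = 67/6

67/6


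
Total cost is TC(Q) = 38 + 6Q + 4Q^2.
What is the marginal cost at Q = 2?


MC = dTC/dQ = 6 + 2*4*Q
At Q = 2:
MC = 6 + 8*2
MC = 6 + 16 = 22

22


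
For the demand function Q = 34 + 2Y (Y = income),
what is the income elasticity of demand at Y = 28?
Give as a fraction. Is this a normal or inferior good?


dQ/dY = 2
At Y = 28: Q = 34 + 2*28 = 90
Ey = (dQ/dY)(Y/Q) = 2 * 28 / 90 = 28/45
Since Ey > 0, this is a normal good.

28/45 (normal good)


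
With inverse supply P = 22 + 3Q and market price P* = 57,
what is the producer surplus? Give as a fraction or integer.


Minimum supply price (at Q=0): P_min = 22
Quantity supplied at P* = 57:
Q* = (57 - 22)/3 = 35/3
PS = (1/2) * Q* * (P* - P_min)
PS = (1/2) * 35/3 * (57 - 22)
PS = (1/2) * 35/3 * 35 = 1225/6

1225/6


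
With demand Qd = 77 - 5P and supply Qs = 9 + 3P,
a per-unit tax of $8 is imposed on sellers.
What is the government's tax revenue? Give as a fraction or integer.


With tax on sellers, new supply: Qs' = 9 + 3(P - 8)
= 3P - 15
New equilibrium quantity:
Q_new = 39/2
Tax revenue = tax * Q_new = 8 * 39/2 = 156

156


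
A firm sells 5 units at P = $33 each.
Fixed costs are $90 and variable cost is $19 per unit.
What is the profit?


Total Revenue = P * Q = 33 * 5 = $165
Total Cost = FC + VC*Q = 90 + 19*5 = $185
Profit = TR - TC = 165 - 185 = $-20

$-20


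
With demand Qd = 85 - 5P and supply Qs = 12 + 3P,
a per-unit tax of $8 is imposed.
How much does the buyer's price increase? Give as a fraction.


With a per-unit tax, the buyer's price increase depends on relative slopes.
Supply slope: d = 3, Demand slope: b = 5
Buyer's price increase = d * tax / (b + d)
= 3 * 8 / (5 + 3)
= 24 / 8 = 3

3


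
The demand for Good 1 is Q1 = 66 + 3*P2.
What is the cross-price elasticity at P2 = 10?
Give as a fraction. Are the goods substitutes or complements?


dQ1/dP2 = 3
At P2 = 10: Q1 = 66 + 3*10 = 96
Exy = (dQ1/dP2)(P2/Q1) = 3 * 10 / 96 = 5/16
Since Exy > 0, the goods are substitutes.

5/16 (substitutes)


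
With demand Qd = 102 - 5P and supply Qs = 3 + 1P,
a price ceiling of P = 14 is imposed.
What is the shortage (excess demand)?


At P = 14:
Qd = 102 - 5*14 = 32
Qs = 3 + 1*14 = 17
Shortage = Qd - Qs = 32 - 17 = 15

15


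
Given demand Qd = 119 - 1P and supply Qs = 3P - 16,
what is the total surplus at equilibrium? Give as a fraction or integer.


Find equilibrium: 119 - 1P = 3P - 16
119 + 16 = 4P
P* = 135/4 = 135/4
Q* = 3*135/4 - 16 = 341/4
Inverse demand: P = 119 - Q/1, so P_max = 119
Inverse supply: P = 16/3 + Q/3, so P_min = 16/3
CS = (1/2) * 341/4 * (119 - 135/4) = 116281/32
PS = (1/2) * 341/4 * (135/4 - 16/3) = 116281/96
TS = CS + PS = 116281/32 + 116281/96 = 116281/24

116281/24


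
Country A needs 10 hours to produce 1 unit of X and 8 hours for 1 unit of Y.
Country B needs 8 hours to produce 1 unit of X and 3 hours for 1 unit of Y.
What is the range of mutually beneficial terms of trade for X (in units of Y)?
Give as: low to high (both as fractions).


Opportunity cost of X for Country A = hours_X / hours_Y = 10/8 = 5/4 units of Y
Opportunity cost of X for Country B = hours_X / hours_Y = 8/3 = 8/3 units of Y
Terms of trade must be between the two opportunity costs.
Range: 5/4 to 8/3

5/4 to 8/3


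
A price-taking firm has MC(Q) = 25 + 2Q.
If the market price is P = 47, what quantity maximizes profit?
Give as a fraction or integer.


In perfect competition, profit is maximized where P = MC.
47 = 25 + 2Q
22 = 2Q
Q* = 22/2 = 11

11


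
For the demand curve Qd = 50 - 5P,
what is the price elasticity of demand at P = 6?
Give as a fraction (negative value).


dQ/dP = -5
At P = 6: Q = 50 - 5*6 = 20
E = (dQ/dP)(P/Q) = (-5)(6/20) = -3/2

-3/2


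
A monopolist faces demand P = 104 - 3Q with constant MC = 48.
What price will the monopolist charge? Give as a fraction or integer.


MR = 104 - 6Q
Set MR = MC: 104 - 6Q = 48
Q* = 28/3
Substitute into demand:
P* = 104 - 3*28/3 = 76

76


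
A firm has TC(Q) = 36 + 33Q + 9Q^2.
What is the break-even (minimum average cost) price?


AC(Q) = 36/Q + 33 + 9Q
To minimize: dAC/dQ = -36/Q^2 + 9 = 0
Q^2 = 36/9 = 4
Q* = 2
Min AC = 36/2 + 33 + 9*2
Min AC = 18 + 33 + 18 = 69

69


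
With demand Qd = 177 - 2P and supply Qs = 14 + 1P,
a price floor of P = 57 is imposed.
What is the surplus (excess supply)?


At P = 57:
Qd = 177 - 2*57 = 63
Qs = 14 + 1*57 = 71
Surplus = Qs - Qd = 71 - 63 = 8

8


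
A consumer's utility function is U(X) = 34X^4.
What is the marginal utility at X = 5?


MU = dU/dX = 34*4*X^(4-1)
MU = 136*X^3
At X = 5:
MU = 136 * 5^3
MU = 136 * 125 = 17000

17000


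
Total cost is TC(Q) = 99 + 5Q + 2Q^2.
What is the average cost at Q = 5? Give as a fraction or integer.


TC(5) = 99 + 5*5 + 2*5^2
TC(5) = 99 + 25 + 50 = 174
AC = TC/Q = 174/5 = 174/5

174/5


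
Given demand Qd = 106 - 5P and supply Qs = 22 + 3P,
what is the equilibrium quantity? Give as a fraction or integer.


First find equilibrium price:
106 - 5P = 22 + 3P
P* = 84/8 = 21/2
Then substitute into demand:
Q* = 106 - 5 * 21/2 = 107/2

107/2


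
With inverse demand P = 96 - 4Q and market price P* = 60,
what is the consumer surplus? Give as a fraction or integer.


Maximum willingness to pay (at Q=0): P_max = 96
Quantity demanded at P* = 60:
Q* = (96 - 60)/4 = 9
CS = (1/2) * Q* * (P_max - P*)
CS = (1/2) * 9 * (96 - 60)
CS = (1/2) * 9 * 36 = 162

162


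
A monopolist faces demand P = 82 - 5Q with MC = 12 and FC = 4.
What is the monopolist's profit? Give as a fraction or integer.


MR = MC: 82 - 10Q = 12
Q* = 7
P* = 82 - 5*7 = 47
Profit = (P* - MC)*Q* - FC
= (47 - 12)*7 - 4
= 35*7 - 4
= 245 - 4 = 241

241


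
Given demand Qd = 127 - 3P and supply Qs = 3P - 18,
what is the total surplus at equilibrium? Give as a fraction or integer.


Find equilibrium: 127 - 3P = 3P - 18
127 + 18 = 6P
P* = 145/6 = 145/6
Q* = 3*145/6 - 18 = 109/2
Inverse demand: P = 127/3 - Q/3, so P_max = 127/3
Inverse supply: P = 6 + Q/3, so P_min = 6
CS = (1/2) * 109/2 * (127/3 - 145/6) = 11881/24
PS = (1/2) * 109/2 * (145/6 - 6) = 11881/24
TS = CS + PS = 11881/24 + 11881/24 = 11881/12

11881/12


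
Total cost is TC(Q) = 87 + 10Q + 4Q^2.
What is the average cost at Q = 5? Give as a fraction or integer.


TC(5) = 87 + 10*5 + 4*5^2
TC(5) = 87 + 50 + 100 = 237
AC = TC/Q = 237/5 = 237/5

237/5


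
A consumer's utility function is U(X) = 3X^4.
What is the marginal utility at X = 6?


MU = dU/dX = 3*4*X^(4-1)
MU = 12*X^3
At X = 6:
MU = 12 * 6^3
MU = 12 * 216 = 2592

2592


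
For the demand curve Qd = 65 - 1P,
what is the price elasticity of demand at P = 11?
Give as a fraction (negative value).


dQ/dP = -1
At P = 11: Q = 65 - 1*11 = 54
E = (dQ/dP)(P/Q) = (-1)(11/54) = -11/54

-11/54


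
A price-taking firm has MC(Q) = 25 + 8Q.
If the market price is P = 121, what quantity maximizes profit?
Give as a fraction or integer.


In perfect competition, profit is maximized where P = MC.
121 = 25 + 8Q
96 = 8Q
Q* = 96/8 = 12

12


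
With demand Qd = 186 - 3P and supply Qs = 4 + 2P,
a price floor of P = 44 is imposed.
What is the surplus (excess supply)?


At P = 44:
Qd = 186 - 3*44 = 54
Qs = 4 + 2*44 = 92
Surplus = Qs - Qd = 92 - 54 = 38

38


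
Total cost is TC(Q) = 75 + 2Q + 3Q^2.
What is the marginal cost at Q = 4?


MC = dTC/dQ = 2 + 2*3*Q
At Q = 4:
MC = 2 + 6*4
MC = 2 + 24 = 26

26


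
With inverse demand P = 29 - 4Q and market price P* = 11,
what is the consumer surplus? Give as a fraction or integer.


Maximum willingness to pay (at Q=0): P_max = 29
Quantity demanded at P* = 11:
Q* = (29 - 11)/4 = 9/2
CS = (1/2) * Q* * (P_max - P*)
CS = (1/2) * 9/2 * (29 - 11)
CS = (1/2) * 9/2 * 18 = 81/2

81/2


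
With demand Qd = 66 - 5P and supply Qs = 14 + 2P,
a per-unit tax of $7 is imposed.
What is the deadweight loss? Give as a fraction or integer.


Pre-tax equilibrium quantity: Q* = 202/7
Post-tax equilibrium quantity: Q_tax = 132/7
Reduction in quantity: Q* - Q_tax = 10
DWL = (1/2) * tax * (Q* - Q_tax)
DWL = (1/2) * 7 * 10 = 35

35


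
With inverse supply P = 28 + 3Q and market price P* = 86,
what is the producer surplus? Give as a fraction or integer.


Minimum supply price (at Q=0): P_min = 28
Quantity supplied at P* = 86:
Q* = (86 - 28)/3 = 58/3
PS = (1/2) * Q* * (P* - P_min)
PS = (1/2) * 58/3 * (86 - 28)
PS = (1/2) * 58/3 * 58 = 1682/3

1682/3


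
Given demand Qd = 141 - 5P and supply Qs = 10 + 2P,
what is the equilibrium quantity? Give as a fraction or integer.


First find equilibrium price:
141 - 5P = 10 + 2P
P* = 131/7 = 131/7
Then substitute into demand:
Q* = 141 - 5 * 131/7 = 332/7

332/7


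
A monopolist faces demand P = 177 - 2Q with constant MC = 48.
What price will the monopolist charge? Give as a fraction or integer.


MR = 177 - 4Q
Set MR = MC: 177 - 4Q = 48
Q* = 129/4
Substitute into demand:
P* = 177 - 2*129/4 = 225/2

225/2


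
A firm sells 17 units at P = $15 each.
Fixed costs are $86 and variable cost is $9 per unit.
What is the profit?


Total Revenue = P * Q = 15 * 17 = $255
Total Cost = FC + VC*Q = 86 + 9*17 = $239
Profit = TR - TC = 255 - 239 = $16

$16


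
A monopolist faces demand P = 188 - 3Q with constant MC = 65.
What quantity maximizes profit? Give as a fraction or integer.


TR = P*Q = (188 - 3Q)Q = 188Q - 3Q^2
MR = dTR/dQ = 188 - 6Q
Set MR = MC:
188 - 6Q = 65
123 = 6Q
Q* = 123/6 = 41/2

41/2


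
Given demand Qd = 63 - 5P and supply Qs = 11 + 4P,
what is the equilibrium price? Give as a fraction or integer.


At equilibrium, Qd = Qs.
63 - 5P = 11 + 4P
63 - 11 = 5P + 4P
52 = 9P
P* = 52/9 = 52/9

52/9


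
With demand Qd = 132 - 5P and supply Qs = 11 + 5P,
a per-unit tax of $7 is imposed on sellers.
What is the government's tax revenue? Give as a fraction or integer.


With tax on sellers, new supply: Qs' = 11 + 5(P - 7)
= 5P - 24
New equilibrium quantity:
Q_new = 54
Tax revenue = tax * Q_new = 7 * 54 = 378

378


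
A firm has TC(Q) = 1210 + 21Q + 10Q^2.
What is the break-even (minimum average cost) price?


AC(Q) = 1210/Q + 21 + 10Q
To minimize: dAC/dQ = -1210/Q^2 + 10 = 0
Q^2 = 1210/10 = 121
Q* = 11
Min AC = 1210/11 + 21 + 10*11
Min AC = 110 + 21 + 110 = 241

241


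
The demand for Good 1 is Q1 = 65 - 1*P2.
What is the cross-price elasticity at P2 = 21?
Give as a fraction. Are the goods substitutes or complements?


dQ1/dP2 = -1
At P2 = 21: Q1 = 65 - 1*21 = 44
Exy = (dQ1/dP2)(P2/Q1) = -1 * 21 / 44 = -21/44
Since Exy < 0, the goods are complements.

-21/44 (complements)


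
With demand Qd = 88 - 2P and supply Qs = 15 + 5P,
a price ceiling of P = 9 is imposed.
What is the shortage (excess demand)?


At P = 9:
Qd = 88 - 2*9 = 70
Qs = 15 + 5*9 = 60
Shortage = Qd - Qs = 70 - 60 = 10

10


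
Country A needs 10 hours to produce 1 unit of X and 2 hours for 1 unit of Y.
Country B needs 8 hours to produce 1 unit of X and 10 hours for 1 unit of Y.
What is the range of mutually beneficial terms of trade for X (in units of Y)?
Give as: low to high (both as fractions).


Opportunity cost of X for Country A = hours_X / hours_Y = 10/2 = 5 units of Y
Opportunity cost of X for Country B = hours_X / hours_Y = 8/10 = 4/5 units of Y
Terms of trade must be between the two opportunity costs.
Range: 4/5 to 5

4/5 to 5


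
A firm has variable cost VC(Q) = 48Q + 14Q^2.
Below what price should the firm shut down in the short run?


AVC(Q) = VC(Q)/Q = 48 + 14Q
AVC is increasing in Q, so minimum AVC is at Q -> 0+.
Min AVC = 48
The firm should shut down if P < 48.

48


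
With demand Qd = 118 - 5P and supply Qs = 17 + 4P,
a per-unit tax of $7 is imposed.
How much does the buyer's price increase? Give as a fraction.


With a per-unit tax, the buyer's price increase depends on relative slopes.
Supply slope: d = 4, Demand slope: b = 5
Buyer's price increase = d * tax / (b + d)
= 4 * 7 / (5 + 4)
= 28 / 9 = 28/9

28/9


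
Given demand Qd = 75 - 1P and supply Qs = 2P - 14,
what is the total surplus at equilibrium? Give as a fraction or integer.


Find equilibrium: 75 - 1P = 2P - 14
75 + 14 = 3P
P* = 89/3 = 89/3
Q* = 2*89/3 - 14 = 136/3
Inverse demand: P = 75 - Q/1, so P_max = 75
Inverse supply: P = 7 + Q/2, so P_min = 7
CS = (1/2) * 136/3 * (75 - 89/3) = 9248/9
PS = (1/2) * 136/3 * (89/3 - 7) = 4624/9
TS = CS + PS = 9248/9 + 4624/9 = 4624/3

4624/3


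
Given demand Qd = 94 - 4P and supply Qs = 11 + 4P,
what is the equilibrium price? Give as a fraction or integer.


At equilibrium, Qd = Qs.
94 - 4P = 11 + 4P
94 - 11 = 4P + 4P
83 = 8P
P* = 83/8 = 83/8

83/8


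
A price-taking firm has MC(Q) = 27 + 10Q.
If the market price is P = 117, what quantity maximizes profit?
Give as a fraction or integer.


In perfect competition, profit is maximized where P = MC.
117 = 27 + 10Q
90 = 10Q
Q* = 90/10 = 9

9


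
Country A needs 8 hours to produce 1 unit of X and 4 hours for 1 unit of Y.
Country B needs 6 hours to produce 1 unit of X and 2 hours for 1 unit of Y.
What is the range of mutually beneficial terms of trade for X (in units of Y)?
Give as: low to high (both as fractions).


Opportunity cost of X for Country A = hours_X / hours_Y = 8/4 = 2 units of Y
Opportunity cost of X for Country B = hours_X / hours_Y = 6/2 = 3 units of Y
Terms of trade must be between the two opportunity costs.
Range: 2 to 3

2 to 3


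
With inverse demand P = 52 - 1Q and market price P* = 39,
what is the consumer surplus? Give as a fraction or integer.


Maximum willingness to pay (at Q=0): P_max = 52
Quantity demanded at P* = 39:
Q* = (52 - 39)/1 = 13
CS = (1/2) * Q* * (P_max - P*)
CS = (1/2) * 13 * (52 - 39)
CS = (1/2) * 13 * 13 = 169/2

169/2


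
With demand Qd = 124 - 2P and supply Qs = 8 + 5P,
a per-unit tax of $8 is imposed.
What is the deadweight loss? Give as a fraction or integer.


Pre-tax equilibrium quantity: Q* = 636/7
Post-tax equilibrium quantity: Q_tax = 556/7
Reduction in quantity: Q* - Q_tax = 80/7
DWL = (1/2) * tax * (Q* - Q_tax)
DWL = (1/2) * 8 * 80/7 = 320/7

320/7


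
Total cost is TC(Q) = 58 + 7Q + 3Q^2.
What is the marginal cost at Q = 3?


MC = dTC/dQ = 7 + 2*3*Q
At Q = 3:
MC = 7 + 6*3
MC = 7 + 18 = 25

25


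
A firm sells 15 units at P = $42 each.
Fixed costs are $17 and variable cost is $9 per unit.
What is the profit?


Total Revenue = P * Q = 42 * 15 = $630
Total Cost = FC + VC*Q = 17 + 9*15 = $152
Profit = TR - TC = 630 - 152 = $478

$478


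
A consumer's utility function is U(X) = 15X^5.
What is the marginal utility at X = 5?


MU = dU/dX = 15*5*X^(5-1)
MU = 75*X^4
At X = 5:
MU = 75 * 5^4
MU = 75 * 625 = 46875

46875


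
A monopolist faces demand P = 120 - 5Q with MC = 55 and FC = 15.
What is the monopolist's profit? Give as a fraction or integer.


MR = MC: 120 - 10Q = 55
Q* = 13/2
P* = 120 - 5*13/2 = 175/2
Profit = (P* - MC)*Q* - FC
= (175/2 - 55)*13/2 - 15
= 65/2*13/2 - 15
= 845/4 - 15 = 785/4

785/4


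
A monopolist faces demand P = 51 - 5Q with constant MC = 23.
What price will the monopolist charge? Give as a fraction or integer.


MR = 51 - 10Q
Set MR = MC: 51 - 10Q = 23
Q* = 14/5
Substitute into demand:
P* = 51 - 5*14/5 = 37

37


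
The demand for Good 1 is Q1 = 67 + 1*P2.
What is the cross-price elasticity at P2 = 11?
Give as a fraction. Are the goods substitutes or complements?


dQ1/dP2 = 1
At P2 = 11: Q1 = 67 + 1*11 = 78
Exy = (dQ1/dP2)(P2/Q1) = 1 * 11 / 78 = 11/78
Since Exy > 0, the goods are substitutes.

11/78 (substitutes)


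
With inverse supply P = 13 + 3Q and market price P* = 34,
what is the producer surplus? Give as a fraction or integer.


Minimum supply price (at Q=0): P_min = 13
Quantity supplied at P* = 34:
Q* = (34 - 13)/3 = 7
PS = (1/2) * Q* * (P* - P_min)
PS = (1/2) * 7 * (34 - 13)
PS = (1/2) * 7 * 21 = 147/2

147/2


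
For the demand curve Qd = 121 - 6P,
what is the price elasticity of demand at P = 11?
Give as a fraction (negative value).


dQ/dP = -6
At P = 11: Q = 121 - 6*11 = 55
E = (dQ/dP)(P/Q) = (-6)(11/55) = -6/5

-6/5


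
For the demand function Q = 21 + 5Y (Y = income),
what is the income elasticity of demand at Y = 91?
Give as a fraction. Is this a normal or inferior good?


dQ/dY = 5
At Y = 91: Q = 21 + 5*91 = 476
Ey = (dQ/dY)(Y/Q) = 5 * 91 / 476 = 65/68
Since Ey > 0, this is a normal good.

65/68 (normal good)


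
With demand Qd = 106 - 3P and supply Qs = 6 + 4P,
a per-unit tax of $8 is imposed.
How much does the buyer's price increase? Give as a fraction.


With a per-unit tax, the buyer's price increase depends on relative slopes.
Supply slope: d = 4, Demand slope: b = 3
Buyer's price increase = d * tax / (b + d)
= 4 * 8 / (3 + 4)
= 32 / 7 = 32/7

32/7


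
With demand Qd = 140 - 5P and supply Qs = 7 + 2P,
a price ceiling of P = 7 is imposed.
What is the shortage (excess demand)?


At P = 7:
Qd = 140 - 5*7 = 105
Qs = 7 + 2*7 = 21
Shortage = Qd - Qs = 105 - 21 = 84

84


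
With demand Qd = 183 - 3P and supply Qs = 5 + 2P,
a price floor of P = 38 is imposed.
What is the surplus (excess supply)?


At P = 38:
Qd = 183 - 3*38 = 69
Qs = 5 + 2*38 = 81
Surplus = Qs - Qd = 81 - 69 = 12

12


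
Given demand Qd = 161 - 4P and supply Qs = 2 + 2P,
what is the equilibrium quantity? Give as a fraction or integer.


First find equilibrium price:
161 - 4P = 2 + 2P
P* = 159/6 = 53/2
Then substitute into demand:
Q* = 161 - 4 * 53/2 = 55

55


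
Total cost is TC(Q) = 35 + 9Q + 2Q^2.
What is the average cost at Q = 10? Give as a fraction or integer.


TC(10) = 35 + 9*10 + 2*10^2
TC(10) = 35 + 90 + 200 = 325
AC = TC/Q = 325/10 = 65/2

65/2


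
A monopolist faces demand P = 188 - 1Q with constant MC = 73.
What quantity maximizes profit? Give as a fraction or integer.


TR = P*Q = (188 - 1Q)Q = 188Q - 1Q^2
MR = dTR/dQ = 188 - 2Q
Set MR = MC:
188 - 2Q = 73
115 = 2Q
Q* = 115/2 = 115/2

115/2


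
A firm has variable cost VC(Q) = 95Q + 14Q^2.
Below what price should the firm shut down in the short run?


AVC(Q) = VC(Q)/Q = 95 + 14Q
AVC is increasing in Q, so minimum AVC is at Q -> 0+.
Min AVC = 95
The firm should shut down if P < 95.

95


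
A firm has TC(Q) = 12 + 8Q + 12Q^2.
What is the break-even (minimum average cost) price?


AC(Q) = 12/Q + 8 + 12Q
To minimize: dAC/dQ = -12/Q^2 + 12 = 0
Q^2 = 12/12 = 1
Q* = 1
Min AC = 12/1 + 8 + 12*1
Min AC = 12 + 8 + 12 = 32

32


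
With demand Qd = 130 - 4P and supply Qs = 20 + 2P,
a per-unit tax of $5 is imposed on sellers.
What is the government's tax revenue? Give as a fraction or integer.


With tax on sellers, new supply: Qs' = 20 + 2(P - 5)
= 10 + 2P
New equilibrium quantity:
Q_new = 50
Tax revenue = tax * Q_new = 5 * 50 = 250

250


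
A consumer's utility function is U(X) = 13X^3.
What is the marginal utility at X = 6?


MU = dU/dX = 13*3*X^(3-1)
MU = 39*X^2
At X = 6:
MU = 39 * 6^2
MU = 39 * 36 = 1404

1404


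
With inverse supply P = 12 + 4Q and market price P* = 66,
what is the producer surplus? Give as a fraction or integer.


Minimum supply price (at Q=0): P_min = 12
Quantity supplied at P* = 66:
Q* = (66 - 12)/4 = 27/2
PS = (1/2) * Q* * (P* - P_min)
PS = (1/2) * 27/2 * (66 - 12)
PS = (1/2) * 27/2 * 54 = 729/2

729/2


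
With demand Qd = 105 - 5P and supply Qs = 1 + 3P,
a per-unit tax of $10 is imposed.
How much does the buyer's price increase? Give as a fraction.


With a per-unit tax, the buyer's price increase depends on relative slopes.
Supply slope: d = 3, Demand slope: b = 5
Buyer's price increase = d * tax / (b + d)
= 3 * 10 / (5 + 3)
= 30 / 8 = 15/4

15/4


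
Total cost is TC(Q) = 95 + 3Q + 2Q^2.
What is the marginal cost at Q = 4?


MC = dTC/dQ = 3 + 2*2*Q
At Q = 4:
MC = 3 + 4*4
MC = 3 + 16 = 19

19


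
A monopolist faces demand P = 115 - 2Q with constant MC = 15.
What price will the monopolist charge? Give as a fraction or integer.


MR = 115 - 4Q
Set MR = MC: 115 - 4Q = 15
Q* = 25
Substitute into demand:
P* = 115 - 2*25 = 65

65


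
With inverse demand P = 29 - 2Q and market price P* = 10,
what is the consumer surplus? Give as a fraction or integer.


Maximum willingness to pay (at Q=0): P_max = 29
Quantity demanded at P* = 10:
Q* = (29 - 10)/2 = 19/2
CS = (1/2) * Q* * (P_max - P*)
CS = (1/2) * 19/2 * (29 - 10)
CS = (1/2) * 19/2 * 19 = 361/4

361/4


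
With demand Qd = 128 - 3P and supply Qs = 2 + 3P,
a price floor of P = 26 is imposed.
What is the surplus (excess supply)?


At P = 26:
Qd = 128 - 3*26 = 50
Qs = 2 + 3*26 = 80
Surplus = Qs - Qd = 80 - 50 = 30

30


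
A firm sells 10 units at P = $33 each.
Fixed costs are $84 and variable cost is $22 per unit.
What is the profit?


Total Revenue = P * Q = 33 * 10 = $330
Total Cost = FC + VC*Q = 84 + 22*10 = $304
Profit = TR - TC = 330 - 304 = $26

$26


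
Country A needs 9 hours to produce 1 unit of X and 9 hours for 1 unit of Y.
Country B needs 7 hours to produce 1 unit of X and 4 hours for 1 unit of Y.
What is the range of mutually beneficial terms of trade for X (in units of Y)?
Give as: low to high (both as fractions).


Opportunity cost of X for Country A = hours_X / hours_Y = 9/9 = 1 units of Y
Opportunity cost of X for Country B = hours_X / hours_Y = 7/4 = 7/4 units of Y
Terms of trade must be between the two opportunity costs.
Range: 1 to 7/4

1 to 7/4


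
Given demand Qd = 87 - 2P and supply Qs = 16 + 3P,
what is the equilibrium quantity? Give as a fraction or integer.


First find equilibrium price:
87 - 2P = 16 + 3P
P* = 71/5 = 71/5
Then substitute into demand:
Q* = 87 - 2 * 71/5 = 293/5

293/5


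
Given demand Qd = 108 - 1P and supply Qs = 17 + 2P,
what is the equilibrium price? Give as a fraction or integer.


At equilibrium, Qd = Qs.
108 - 1P = 17 + 2P
108 - 17 = 1P + 2P
91 = 3P
P* = 91/3 = 91/3

91/3


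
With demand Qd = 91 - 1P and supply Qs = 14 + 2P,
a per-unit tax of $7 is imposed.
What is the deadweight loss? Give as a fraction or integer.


Pre-tax equilibrium quantity: Q* = 196/3
Post-tax equilibrium quantity: Q_tax = 182/3
Reduction in quantity: Q* - Q_tax = 14/3
DWL = (1/2) * tax * (Q* - Q_tax)
DWL = (1/2) * 7 * 14/3 = 49/3

49/3


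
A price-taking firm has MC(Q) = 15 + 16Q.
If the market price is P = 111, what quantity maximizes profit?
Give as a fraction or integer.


In perfect competition, profit is maximized where P = MC.
111 = 15 + 16Q
96 = 16Q
Q* = 96/16 = 6

6


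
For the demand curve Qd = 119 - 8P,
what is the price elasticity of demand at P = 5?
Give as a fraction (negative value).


dQ/dP = -8
At P = 5: Q = 119 - 8*5 = 79
E = (dQ/dP)(P/Q) = (-8)(5/79) = -40/79

-40/79


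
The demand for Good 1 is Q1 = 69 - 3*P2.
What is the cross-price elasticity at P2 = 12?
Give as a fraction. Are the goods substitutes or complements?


dQ1/dP2 = -3
At P2 = 12: Q1 = 69 - 3*12 = 33
Exy = (dQ1/dP2)(P2/Q1) = -3 * 12 / 33 = -12/11
Since Exy < 0, the goods are complements.

-12/11 (complements)


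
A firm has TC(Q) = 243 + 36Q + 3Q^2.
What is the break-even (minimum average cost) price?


AC(Q) = 243/Q + 36 + 3Q
To minimize: dAC/dQ = -243/Q^2 + 3 = 0
Q^2 = 243/3 = 81
Q* = 9
Min AC = 243/9 + 36 + 3*9
Min AC = 27 + 36 + 27 = 90

90


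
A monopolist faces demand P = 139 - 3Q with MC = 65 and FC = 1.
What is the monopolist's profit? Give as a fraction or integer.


MR = MC: 139 - 6Q = 65
Q* = 37/3
P* = 139 - 3*37/3 = 102
Profit = (P* - MC)*Q* - FC
= (102 - 65)*37/3 - 1
= 37*37/3 - 1
= 1369/3 - 1 = 1366/3

1366/3


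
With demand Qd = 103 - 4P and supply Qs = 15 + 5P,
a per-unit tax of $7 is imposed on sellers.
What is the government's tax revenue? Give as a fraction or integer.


With tax on sellers, new supply: Qs' = 15 + 5(P - 7)
= 5P - 20
New equilibrium quantity:
Q_new = 145/3
Tax revenue = tax * Q_new = 7 * 145/3 = 1015/3

1015/3


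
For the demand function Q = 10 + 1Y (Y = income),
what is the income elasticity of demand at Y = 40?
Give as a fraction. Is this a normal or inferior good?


dQ/dY = 1
At Y = 40: Q = 10 + 1*40 = 50
Ey = (dQ/dY)(Y/Q) = 1 * 40 / 50 = 4/5
Since Ey > 0, this is a normal good.

4/5 (normal good)


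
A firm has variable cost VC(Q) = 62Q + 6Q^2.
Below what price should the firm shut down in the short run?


AVC(Q) = VC(Q)/Q = 62 + 6Q
AVC is increasing in Q, so minimum AVC is at Q -> 0+.
Min AVC = 62
The firm should shut down if P < 62.

62


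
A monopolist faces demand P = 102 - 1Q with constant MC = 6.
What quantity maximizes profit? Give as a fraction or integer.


TR = P*Q = (102 - 1Q)Q = 102Q - 1Q^2
MR = dTR/dQ = 102 - 2Q
Set MR = MC:
102 - 2Q = 6
96 = 2Q
Q* = 96/2 = 48

48


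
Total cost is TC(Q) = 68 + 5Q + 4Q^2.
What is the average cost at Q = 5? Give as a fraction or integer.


TC(5) = 68 + 5*5 + 4*5^2
TC(5) = 68 + 25 + 100 = 193
AC = TC/Q = 193/5 = 193/5

193/5


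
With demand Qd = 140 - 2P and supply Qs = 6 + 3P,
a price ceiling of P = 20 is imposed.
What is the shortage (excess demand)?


At P = 20:
Qd = 140 - 2*20 = 100
Qs = 6 + 3*20 = 66
Shortage = Qd - Qs = 100 - 66 = 34

34


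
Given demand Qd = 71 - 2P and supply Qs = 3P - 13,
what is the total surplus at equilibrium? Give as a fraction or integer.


Find equilibrium: 71 - 2P = 3P - 13
71 + 13 = 5P
P* = 84/5 = 84/5
Q* = 3*84/5 - 13 = 187/5
Inverse demand: P = 71/2 - Q/2, so P_max = 71/2
Inverse supply: P = 13/3 + Q/3, so P_min = 13/3
CS = (1/2) * 187/5 * (71/2 - 84/5) = 34969/100
PS = (1/2) * 187/5 * (84/5 - 13/3) = 34969/150
TS = CS + PS = 34969/100 + 34969/150 = 34969/60

34969/60


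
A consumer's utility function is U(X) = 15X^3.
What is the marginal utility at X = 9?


MU = dU/dX = 15*3*X^(3-1)
MU = 45*X^2
At X = 9:
MU = 45 * 9^2
MU = 45 * 81 = 3645

3645


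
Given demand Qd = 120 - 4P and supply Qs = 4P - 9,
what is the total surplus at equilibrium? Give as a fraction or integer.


Find equilibrium: 120 - 4P = 4P - 9
120 + 9 = 8P
P* = 129/8 = 129/8
Q* = 4*129/8 - 9 = 111/2
Inverse demand: P = 30 - Q/4, so P_max = 30
Inverse supply: P = 9/4 + Q/4, so P_min = 9/4
CS = (1/2) * 111/2 * (30 - 129/8) = 12321/32
PS = (1/2) * 111/2 * (129/8 - 9/4) = 12321/32
TS = CS + PS = 12321/32 + 12321/32 = 12321/16

12321/16


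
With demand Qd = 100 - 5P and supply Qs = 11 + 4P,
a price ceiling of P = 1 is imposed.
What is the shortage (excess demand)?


At P = 1:
Qd = 100 - 5*1 = 95
Qs = 11 + 4*1 = 15
Shortage = Qd - Qs = 95 - 15 = 80

80


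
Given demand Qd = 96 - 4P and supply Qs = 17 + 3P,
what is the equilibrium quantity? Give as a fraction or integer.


First find equilibrium price:
96 - 4P = 17 + 3P
P* = 79/7 = 79/7
Then substitute into demand:
Q* = 96 - 4 * 79/7 = 356/7

356/7


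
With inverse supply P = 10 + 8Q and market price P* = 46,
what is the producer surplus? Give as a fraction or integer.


Minimum supply price (at Q=0): P_min = 10
Quantity supplied at P* = 46:
Q* = (46 - 10)/8 = 9/2
PS = (1/2) * Q* * (P* - P_min)
PS = (1/2) * 9/2 * (46 - 10)
PS = (1/2) * 9/2 * 36 = 81

81


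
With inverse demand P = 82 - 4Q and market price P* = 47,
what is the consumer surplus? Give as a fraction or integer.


Maximum willingness to pay (at Q=0): P_max = 82
Quantity demanded at P* = 47:
Q* = (82 - 47)/4 = 35/4
CS = (1/2) * Q* * (P_max - P*)
CS = (1/2) * 35/4 * (82 - 47)
CS = (1/2) * 35/4 * 35 = 1225/8

1225/8


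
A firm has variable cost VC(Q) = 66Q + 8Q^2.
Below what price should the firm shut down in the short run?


AVC(Q) = VC(Q)/Q = 66 + 8Q
AVC is increasing in Q, so minimum AVC is at Q -> 0+.
Min AVC = 66
The firm should shut down if P < 66.

66


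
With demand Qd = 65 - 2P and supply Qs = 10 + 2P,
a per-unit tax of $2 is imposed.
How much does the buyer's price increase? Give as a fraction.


With a per-unit tax, the buyer's price increase depends on relative slopes.
Supply slope: d = 2, Demand slope: b = 2
Buyer's price increase = d * tax / (b + d)
= 2 * 2 / (2 + 2)
= 4 / 4 = 1

1


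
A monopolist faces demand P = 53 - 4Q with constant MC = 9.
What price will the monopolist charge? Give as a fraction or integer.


MR = 53 - 8Q
Set MR = MC: 53 - 8Q = 9
Q* = 11/2
Substitute into demand:
P* = 53 - 4*11/2 = 31

31


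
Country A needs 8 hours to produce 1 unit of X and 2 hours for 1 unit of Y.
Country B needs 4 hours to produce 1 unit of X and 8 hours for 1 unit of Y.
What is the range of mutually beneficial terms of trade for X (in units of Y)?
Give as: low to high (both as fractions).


Opportunity cost of X for Country A = hours_X / hours_Y = 8/2 = 4 units of Y
Opportunity cost of X for Country B = hours_X / hours_Y = 4/8 = 1/2 units of Y
Terms of trade must be between the two opportunity costs.
Range: 1/2 to 4

1/2 to 4


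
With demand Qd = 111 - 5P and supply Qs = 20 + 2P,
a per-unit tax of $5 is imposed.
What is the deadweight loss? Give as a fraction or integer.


Pre-tax equilibrium quantity: Q* = 46
Post-tax equilibrium quantity: Q_tax = 272/7
Reduction in quantity: Q* - Q_tax = 50/7
DWL = (1/2) * tax * (Q* - Q_tax)
DWL = (1/2) * 5 * 50/7 = 125/7

125/7


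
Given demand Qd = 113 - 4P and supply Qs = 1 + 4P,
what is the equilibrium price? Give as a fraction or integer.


At equilibrium, Qd = Qs.
113 - 4P = 1 + 4P
113 - 1 = 4P + 4P
112 = 8P
P* = 112/8 = 14

14


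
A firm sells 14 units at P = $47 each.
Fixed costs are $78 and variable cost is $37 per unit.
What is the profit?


Total Revenue = P * Q = 47 * 14 = $658
Total Cost = FC + VC*Q = 78 + 37*14 = $596
Profit = TR - TC = 658 - 596 = $62

$62


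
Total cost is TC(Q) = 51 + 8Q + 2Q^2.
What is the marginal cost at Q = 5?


MC = dTC/dQ = 8 + 2*2*Q
At Q = 5:
MC = 8 + 4*5
MC = 8 + 20 = 28

28


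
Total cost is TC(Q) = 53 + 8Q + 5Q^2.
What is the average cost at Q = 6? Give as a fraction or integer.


TC(6) = 53 + 8*6 + 5*6^2
TC(6) = 53 + 48 + 180 = 281
AC = TC/Q = 281/6 = 281/6

281/6


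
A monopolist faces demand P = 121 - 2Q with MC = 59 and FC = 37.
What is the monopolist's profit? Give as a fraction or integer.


MR = MC: 121 - 4Q = 59
Q* = 31/2
P* = 121 - 2*31/2 = 90
Profit = (P* - MC)*Q* - FC
= (90 - 59)*31/2 - 37
= 31*31/2 - 37
= 961/2 - 37 = 887/2

887/2


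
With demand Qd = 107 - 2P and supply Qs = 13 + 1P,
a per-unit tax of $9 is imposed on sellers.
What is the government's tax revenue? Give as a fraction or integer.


With tax on sellers, new supply: Qs' = 13 + 1(P - 9)
= 4 + 1P
New equilibrium quantity:
Q_new = 115/3
Tax revenue = tax * Q_new = 9 * 115/3 = 345

345


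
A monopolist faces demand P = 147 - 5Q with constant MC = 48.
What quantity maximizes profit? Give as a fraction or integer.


TR = P*Q = (147 - 5Q)Q = 147Q - 5Q^2
MR = dTR/dQ = 147 - 10Q
Set MR = MC:
147 - 10Q = 48
99 = 10Q
Q* = 99/10 = 99/10

99/10


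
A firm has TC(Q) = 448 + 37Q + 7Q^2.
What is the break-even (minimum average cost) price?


AC(Q) = 448/Q + 37 + 7Q
To minimize: dAC/dQ = -448/Q^2 + 7 = 0
Q^2 = 448/7 = 64
Q* = 8
Min AC = 448/8 + 37 + 7*8
Min AC = 56 + 37 + 56 = 149

149


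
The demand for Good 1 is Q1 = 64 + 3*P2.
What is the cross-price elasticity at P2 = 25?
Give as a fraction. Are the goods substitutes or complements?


dQ1/dP2 = 3
At P2 = 25: Q1 = 64 + 3*25 = 139
Exy = (dQ1/dP2)(P2/Q1) = 3 * 25 / 139 = 75/139
Since Exy > 0, the goods are substitutes.

75/139 (substitutes)


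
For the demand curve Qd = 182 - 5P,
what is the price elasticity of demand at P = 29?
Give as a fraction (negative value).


dQ/dP = -5
At P = 29: Q = 182 - 5*29 = 37
E = (dQ/dP)(P/Q) = (-5)(29/37) = -145/37

-145/37


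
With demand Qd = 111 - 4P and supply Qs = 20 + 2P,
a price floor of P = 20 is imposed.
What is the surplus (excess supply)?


At P = 20:
Qd = 111 - 4*20 = 31
Qs = 20 + 2*20 = 60
Surplus = Qs - Qd = 60 - 31 = 29

29


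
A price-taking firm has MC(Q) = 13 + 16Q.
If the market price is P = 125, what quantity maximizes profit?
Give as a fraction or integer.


In perfect competition, profit is maximized where P = MC.
125 = 13 + 16Q
112 = 16Q
Q* = 112/16 = 7

7


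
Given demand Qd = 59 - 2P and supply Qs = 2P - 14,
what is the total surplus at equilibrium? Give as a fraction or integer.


Find equilibrium: 59 - 2P = 2P - 14
59 + 14 = 4P
P* = 73/4 = 73/4
Q* = 2*73/4 - 14 = 45/2
Inverse demand: P = 59/2 - Q/2, so P_max = 59/2
Inverse supply: P = 7 + Q/2, so P_min = 7
CS = (1/2) * 45/2 * (59/2 - 73/4) = 2025/16
PS = (1/2) * 45/2 * (73/4 - 7) = 2025/16
TS = CS + PS = 2025/16 + 2025/16 = 2025/8

2025/8


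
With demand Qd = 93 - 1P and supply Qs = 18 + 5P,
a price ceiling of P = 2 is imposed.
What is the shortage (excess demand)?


At P = 2:
Qd = 93 - 1*2 = 91
Qs = 18 + 5*2 = 28
Shortage = Qd - Qs = 91 - 28 = 63

63


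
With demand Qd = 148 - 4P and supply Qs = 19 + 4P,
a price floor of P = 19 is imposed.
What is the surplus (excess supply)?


At P = 19:
Qd = 148 - 4*19 = 72
Qs = 19 + 4*19 = 95
Surplus = Qs - Qd = 95 - 72 = 23

23


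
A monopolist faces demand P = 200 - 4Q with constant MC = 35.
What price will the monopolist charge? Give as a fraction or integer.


MR = 200 - 8Q
Set MR = MC: 200 - 8Q = 35
Q* = 165/8
Substitute into demand:
P* = 200 - 4*165/8 = 235/2

235/2


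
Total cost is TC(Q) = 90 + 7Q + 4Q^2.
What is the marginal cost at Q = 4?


MC = dTC/dQ = 7 + 2*4*Q
At Q = 4:
MC = 7 + 8*4
MC = 7 + 32 = 39

39


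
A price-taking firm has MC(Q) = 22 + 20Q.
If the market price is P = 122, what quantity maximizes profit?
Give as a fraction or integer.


In perfect competition, profit is maximized where P = MC.
122 = 22 + 20Q
100 = 20Q
Q* = 100/20 = 5

5


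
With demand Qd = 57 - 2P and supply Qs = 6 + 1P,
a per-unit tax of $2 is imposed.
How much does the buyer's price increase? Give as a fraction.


With a per-unit tax, the buyer's price increase depends on relative slopes.
Supply slope: d = 1, Demand slope: b = 2
Buyer's price increase = d * tax / (b + d)
= 1 * 2 / (2 + 1)
= 2 / 3 = 2/3

2/3


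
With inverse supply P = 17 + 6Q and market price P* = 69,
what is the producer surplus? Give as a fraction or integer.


Minimum supply price (at Q=0): P_min = 17
Quantity supplied at P* = 69:
Q* = (69 - 17)/6 = 26/3
PS = (1/2) * Q* * (P* - P_min)
PS = (1/2) * 26/3 * (69 - 17)
PS = (1/2) * 26/3 * 52 = 676/3

676/3


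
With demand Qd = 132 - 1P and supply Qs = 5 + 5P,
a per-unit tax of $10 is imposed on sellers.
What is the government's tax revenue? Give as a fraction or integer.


With tax on sellers, new supply: Qs' = 5 + 5(P - 10)
= 5P - 45
New equilibrium quantity:
Q_new = 205/2
Tax revenue = tax * Q_new = 10 * 205/2 = 1025

1025


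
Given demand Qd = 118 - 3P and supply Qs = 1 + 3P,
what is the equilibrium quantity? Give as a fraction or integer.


First find equilibrium price:
118 - 3P = 1 + 3P
P* = 117/6 = 39/2
Then substitute into demand:
Q* = 118 - 3 * 39/2 = 119/2

119/2


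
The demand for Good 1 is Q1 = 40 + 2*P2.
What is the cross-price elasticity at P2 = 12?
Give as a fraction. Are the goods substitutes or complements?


dQ1/dP2 = 2
At P2 = 12: Q1 = 40 + 2*12 = 64
Exy = (dQ1/dP2)(P2/Q1) = 2 * 12 / 64 = 3/8
Since Exy > 0, the goods are substitutes.

3/8 (substitutes)


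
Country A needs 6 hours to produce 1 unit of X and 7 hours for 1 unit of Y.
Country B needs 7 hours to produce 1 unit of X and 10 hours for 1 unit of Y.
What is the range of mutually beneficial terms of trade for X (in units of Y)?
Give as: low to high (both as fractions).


Opportunity cost of X for Country A = hours_X / hours_Y = 6/7 = 6/7 units of Y
Opportunity cost of X for Country B = hours_X / hours_Y = 7/10 = 7/10 units of Y
Terms of trade must be between the two opportunity costs.
Range: 7/10 to 6/7

7/10 to 6/7


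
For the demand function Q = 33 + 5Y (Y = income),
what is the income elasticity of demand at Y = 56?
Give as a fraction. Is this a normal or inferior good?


dQ/dY = 5
At Y = 56: Q = 33 + 5*56 = 313
Ey = (dQ/dY)(Y/Q) = 5 * 56 / 313 = 280/313
Since Ey > 0, this is a normal good.

280/313 (normal good)


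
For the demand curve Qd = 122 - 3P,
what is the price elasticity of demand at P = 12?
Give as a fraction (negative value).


dQ/dP = -3
At P = 12: Q = 122 - 3*12 = 86
E = (dQ/dP)(P/Q) = (-3)(12/86) = -18/43

-18/43


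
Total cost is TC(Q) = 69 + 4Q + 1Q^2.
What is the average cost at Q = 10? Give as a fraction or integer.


TC(10) = 69 + 4*10 + 1*10^2
TC(10) = 69 + 40 + 100 = 209
AC = TC/Q = 209/10 = 209/10

209/10


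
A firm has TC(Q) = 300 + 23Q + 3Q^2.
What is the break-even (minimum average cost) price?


AC(Q) = 300/Q + 23 + 3Q
To minimize: dAC/dQ = -300/Q^2 + 3 = 0
Q^2 = 300/3 = 100
Q* = 10
Min AC = 300/10 + 23 + 3*10
Min AC = 30 + 23 + 30 = 83

83


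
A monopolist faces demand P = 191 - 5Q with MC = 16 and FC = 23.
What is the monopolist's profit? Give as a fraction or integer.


MR = MC: 191 - 10Q = 16
Q* = 35/2
P* = 191 - 5*35/2 = 207/2
Profit = (P* - MC)*Q* - FC
= (207/2 - 16)*35/2 - 23
= 175/2*35/2 - 23
= 6125/4 - 23 = 6033/4

6033/4


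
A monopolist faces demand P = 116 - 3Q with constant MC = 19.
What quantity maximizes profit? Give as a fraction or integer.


TR = P*Q = (116 - 3Q)Q = 116Q - 3Q^2
MR = dTR/dQ = 116 - 6Q
Set MR = MC:
116 - 6Q = 19
97 = 6Q
Q* = 97/6 = 97/6

97/6


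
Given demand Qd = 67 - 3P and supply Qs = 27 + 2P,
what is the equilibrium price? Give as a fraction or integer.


At equilibrium, Qd = Qs.
67 - 3P = 27 + 2P
67 - 27 = 3P + 2P
40 = 5P
P* = 40/5 = 8

8


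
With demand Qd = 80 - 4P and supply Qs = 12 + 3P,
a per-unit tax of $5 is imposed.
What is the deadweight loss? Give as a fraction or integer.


Pre-tax equilibrium quantity: Q* = 288/7
Post-tax equilibrium quantity: Q_tax = 228/7
Reduction in quantity: Q* - Q_tax = 60/7
DWL = (1/2) * tax * (Q* - Q_tax)
DWL = (1/2) * 5 * 60/7 = 150/7

150/7


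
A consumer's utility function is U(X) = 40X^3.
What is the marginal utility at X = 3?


MU = dU/dX = 40*3*X^(3-1)
MU = 120*X^2
At X = 3:
MU = 120 * 3^2
MU = 120 * 9 = 1080

1080


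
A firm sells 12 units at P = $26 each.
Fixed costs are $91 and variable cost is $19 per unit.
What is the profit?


Total Revenue = P * Q = 26 * 12 = $312
Total Cost = FC + VC*Q = 91 + 19*12 = $319
Profit = TR - TC = 312 - 319 = $-7

$-7


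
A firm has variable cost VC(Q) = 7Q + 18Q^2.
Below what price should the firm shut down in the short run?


AVC(Q) = VC(Q)/Q = 7 + 18Q
AVC is increasing in Q, so minimum AVC is at Q -> 0+.
Min AVC = 7
The firm should shut down if P < 7.

7


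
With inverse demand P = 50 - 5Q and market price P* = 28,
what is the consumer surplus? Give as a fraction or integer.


Maximum willingness to pay (at Q=0): P_max = 50
Quantity demanded at P* = 28:
Q* = (50 - 28)/5 = 22/5
CS = (1/2) * Q* * (P_max - P*)
CS = (1/2) * 22/5 * (50 - 28)
CS = (1/2) * 22/5 * 22 = 242/5

242/5


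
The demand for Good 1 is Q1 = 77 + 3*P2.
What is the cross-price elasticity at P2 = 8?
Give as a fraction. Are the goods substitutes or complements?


dQ1/dP2 = 3
At P2 = 8: Q1 = 77 + 3*8 = 101
Exy = (dQ1/dP2)(P2/Q1) = 3 * 8 / 101 = 24/101
Since Exy > 0, the goods are substitutes.

24/101 (substitutes)


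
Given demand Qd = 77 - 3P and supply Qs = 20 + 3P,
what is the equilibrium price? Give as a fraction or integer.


At equilibrium, Qd = Qs.
77 - 3P = 20 + 3P
77 - 20 = 3P + 3P
57 = 6P
P* = 57/6 = 19/2

19/2


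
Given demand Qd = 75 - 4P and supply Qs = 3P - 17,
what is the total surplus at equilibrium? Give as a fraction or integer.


Find equilibrium: 75 - 4P = 3P - 17
75 + 17 = 7P
P* = 92/7 = 92/7
Q* = 3*92/7 - 17 = 157/7
Inverse demand: P = 75/4 - Q/4, so P_max = 75/4
Inverse supply: P = 17/3 + Q/3, so P_min = 17/3
CS = (1/2) * 157/7 * (75/4 - 92/7) = 24649/392
PS = (1/2) * 157/7 * (92/7 - 17/3) = 24649/294
TS = CS + PS = 24649/392 + 24649/294 = 24649/168

24649/168
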